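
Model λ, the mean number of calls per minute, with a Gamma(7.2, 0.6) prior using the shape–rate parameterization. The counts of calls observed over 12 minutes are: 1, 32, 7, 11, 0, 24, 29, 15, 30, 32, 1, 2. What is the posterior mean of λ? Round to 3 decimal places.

The Poisson likelihood adds the total count to the shape and the number of exposure periods to the rate. Here ∑xᵢ = 184 and n = 12, so shape 7.2→191.2 and rate 0.6→12.6.
Posterior mean = shape/rate = 191.2/12.6 = 15.175.

Posterior mean ≈ 15.175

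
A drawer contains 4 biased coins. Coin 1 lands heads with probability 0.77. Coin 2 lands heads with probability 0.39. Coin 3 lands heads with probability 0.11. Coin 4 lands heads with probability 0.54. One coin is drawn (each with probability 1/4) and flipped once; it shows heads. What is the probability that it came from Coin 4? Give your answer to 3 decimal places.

P(heads|C1) = 0.77; P(heads|C2) = 0.39; P(heads|C3) = 0.11; P(heads|C4) = 0.54.
Prior × likelihood for each source: 0.25·0.77=0.1925, 0.25·0.39=0.09750, 0.25·0.11=0.02750, 0.25·0.54=0.1350. Summing gives P(heads) = 0.45250.
P(Coin 4 | heads) = 0.1350 / 0.45250 = 0.298.

Posterior probability ≈ 0.298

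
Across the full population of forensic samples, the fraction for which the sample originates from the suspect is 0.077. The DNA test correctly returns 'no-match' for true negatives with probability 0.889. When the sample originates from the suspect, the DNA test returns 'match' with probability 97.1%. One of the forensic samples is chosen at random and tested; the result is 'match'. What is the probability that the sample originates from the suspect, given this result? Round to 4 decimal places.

Write H for 'the sample originates from the suspect'. Prior odds H:¬H = 0.077/0.923 = 0.083424. For the 'match' outcome, the likelihood ratio is 0.971/0.111 = 8.7477.
Posterior odds = 0.083424 × 8.7477 = 0.72977, so P(H|E) = 0.72977/(1+0.72977) = 0.4219.

P(H | E) ≈ 0.4219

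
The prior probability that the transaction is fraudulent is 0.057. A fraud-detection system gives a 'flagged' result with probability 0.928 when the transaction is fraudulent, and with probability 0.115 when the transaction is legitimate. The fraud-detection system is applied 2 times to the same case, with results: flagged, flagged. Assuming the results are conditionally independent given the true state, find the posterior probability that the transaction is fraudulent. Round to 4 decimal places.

Posterior P(H) ≈ 0.7974

Let H be the event that the transaction is fraudulent; start with P(H) = 0.057. P('flagged'|H) = 0.928, P('flagged'|¬H) = 0.115.
Update on result 1 ('flagged'): P(H) ← 0.928·0.0570 / (0.928·0.0570 + 0.115·0.9430) = 0.052896/0.16134 = 0.3279.
Update on result 2 ('flagged'): P(H) ← 0.928·0.3279 / (0.928·0.3279 + 0.115·0.6721) = 0.30425/0.38154 = 0.7974.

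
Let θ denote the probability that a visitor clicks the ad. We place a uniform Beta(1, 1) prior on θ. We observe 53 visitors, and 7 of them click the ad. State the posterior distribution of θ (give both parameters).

Posterior: Beta(8, 47)

Observing 7 successes and 46 failures updates Beta(1, 1) by adding the success and failure counts to the two shape parameters: α = 1+7 = 8, β = 1+46 = 47.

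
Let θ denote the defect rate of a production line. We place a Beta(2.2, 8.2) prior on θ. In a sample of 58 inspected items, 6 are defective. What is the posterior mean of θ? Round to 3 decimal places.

The binomial likelihood is conjugate to the Beta prior: with 6 successes and 52 failures, the posterior is Beta(2.2+6, 8.2+52) = Beta(8.2, 60.2).
E[θ | data] = 8.2/(8.2+60.2) = 0.120.

Posterior mean ≈ 0.120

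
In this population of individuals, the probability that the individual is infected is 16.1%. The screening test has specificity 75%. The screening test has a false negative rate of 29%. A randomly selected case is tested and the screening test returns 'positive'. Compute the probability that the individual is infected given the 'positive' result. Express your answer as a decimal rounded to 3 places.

P(H | E) ≈ 0.353

Let H be the event that the individual is infected. P(H) = 0.161, so P(¬H) = 0.839. With E the 'positive' result, P(E|H) = 0.71 and P(E|¬H) = 0.25.
P(E) = 0.71·0.161 + 0.25·0.839 = 0.11431 + 0.20975 = 0.32406.
By Bayes' theorem, P(H|E) = 0.11431 / 0.32406 = 0.353.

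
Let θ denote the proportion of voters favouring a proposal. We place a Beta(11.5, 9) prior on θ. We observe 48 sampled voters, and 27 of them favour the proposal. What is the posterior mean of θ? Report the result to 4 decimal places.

Posterior mean ≈ 0.5620

Observing 27 successes and 21 failures updates Beta(11.5, 9) by adding the success and failure counts to the two shape parameters: α = 11.5+27 = 38.5, β = 9+21 = 30.
E[θ | data] = 38.5/(38.5+30) = 0.5620.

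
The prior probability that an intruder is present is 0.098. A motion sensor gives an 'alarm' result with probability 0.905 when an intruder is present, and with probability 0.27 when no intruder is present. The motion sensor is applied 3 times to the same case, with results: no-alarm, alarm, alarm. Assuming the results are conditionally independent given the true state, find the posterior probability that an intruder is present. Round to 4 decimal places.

With H the event that an intruder is present, the joint likelihood of the observed sequence is P(data|H) = 0.095·0.905·0.905 = 0.077807 and P(data|¬H) = 0.73·0.27·0.27 = 0.053217.
Bayes: P(H|data) = 0.098·0.077807 / (0.098·0.077807 + 0.902·0.053217) = 0.0076251/0.055627 = 0.1371.

Posterior P(H) ≈ 0.1371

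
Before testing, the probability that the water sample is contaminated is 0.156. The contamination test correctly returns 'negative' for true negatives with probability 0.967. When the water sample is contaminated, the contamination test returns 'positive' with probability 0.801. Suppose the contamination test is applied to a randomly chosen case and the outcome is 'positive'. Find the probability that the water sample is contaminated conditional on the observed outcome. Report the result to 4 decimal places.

P(H | E) ≈ 0.8177

Let H be the event that the water sample is contaminated. P(H) = 0.156, so P(¬H) = 0.844. With E the 'positive' result, P(E|H) = 0.801 and P(E|¬H) = 0.033.
P(E) = 0.801·0.156 + 0.033·0.844 = 0.12496 + 0.027852 = 0.15281.
By Bayes' theorem, P(H|E) = 0.12496 / 0.15281 = 0.8177.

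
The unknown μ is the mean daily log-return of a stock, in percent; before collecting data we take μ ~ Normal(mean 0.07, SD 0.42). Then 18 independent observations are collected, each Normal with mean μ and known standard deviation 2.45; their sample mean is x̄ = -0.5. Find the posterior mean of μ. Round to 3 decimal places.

Posterior mean ≈ -0.127

With known σ, the Normal prior is conjugate. Weight on the data is w = (n/σ²)/(n/σ² + 1/τ₀²) = 2.99875/(2.99875+5.66893) = 0.34597.
Posterior mean = w·x̄ + (1−w)·μ₀ = 0.34597·-0.5 + 0.65403·0.07 = -0.127.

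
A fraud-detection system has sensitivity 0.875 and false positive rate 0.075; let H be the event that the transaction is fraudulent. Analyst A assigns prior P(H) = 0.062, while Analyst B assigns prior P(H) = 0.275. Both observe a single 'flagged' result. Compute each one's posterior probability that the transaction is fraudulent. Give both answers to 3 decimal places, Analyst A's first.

The likelihood ratio for a 'flagged' result is 0.875/0.075 = 11.667.
Analyst A: prior odds 0.062/0.938 = 0.066098; posterior odds 0.77114; posterior probability 0.435.
Analyst B: prior odds 0.275/0.725 = 0.37931; posterior odds 4.4253; posterior probability 0.816.

Analyst A: 0.435; Analyst B: 0.816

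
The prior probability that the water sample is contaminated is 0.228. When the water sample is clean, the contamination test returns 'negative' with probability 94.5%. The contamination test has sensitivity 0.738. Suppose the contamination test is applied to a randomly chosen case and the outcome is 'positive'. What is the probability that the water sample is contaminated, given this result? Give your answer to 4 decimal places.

P(H | E) ≈ 0.7985

Let H be the event that the water sample is contaminated. P(H) = 0.228, so P(¬H) = 0.772. With E the 'positive' result, P(E|H) = 0.738 and P(E|¬H) = 0.055.
P(E) = 0.738·0.228 + 0.055·0.772 = 0.16826 + 0.042460 = 0.21072.
By Bayes' theorem, P(H|E) = 0.16826 / 0.21072 = 0.7985.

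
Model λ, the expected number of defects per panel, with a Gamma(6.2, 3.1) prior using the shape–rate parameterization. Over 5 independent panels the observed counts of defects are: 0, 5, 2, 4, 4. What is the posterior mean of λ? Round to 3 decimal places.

Posterior mean ≈ 2.617

Total count ∑xᵢ = 15 over n = 5 panels.
Gamma is conjugate to the Poisson likelihood: posterior is Gamma(shape = 6.2+15 = 21.2, rate = 3.1+5 = 8.1).
Posterior mean = shape/rate = 21.2/8.1 = 2.617.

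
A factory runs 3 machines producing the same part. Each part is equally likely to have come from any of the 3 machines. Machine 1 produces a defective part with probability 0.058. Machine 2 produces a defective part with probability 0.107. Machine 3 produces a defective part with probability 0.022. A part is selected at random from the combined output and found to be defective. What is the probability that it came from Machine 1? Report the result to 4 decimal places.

P(defective|M1) = 0.058; P(defective|M2) = 0.107; P(defective|M3) = 0.022.
Prior × likelihood for each source: 0.333333·0.058=0.01933, 0.333333·0.107=0.03567, 0.333333·0.022=0.007333. Summing gives P(defective) = 0.062333.
P(Machine 1 | defective) = 0.01933 / 0.062333 = 0.3102.

Posterior probability ≈ 0.3102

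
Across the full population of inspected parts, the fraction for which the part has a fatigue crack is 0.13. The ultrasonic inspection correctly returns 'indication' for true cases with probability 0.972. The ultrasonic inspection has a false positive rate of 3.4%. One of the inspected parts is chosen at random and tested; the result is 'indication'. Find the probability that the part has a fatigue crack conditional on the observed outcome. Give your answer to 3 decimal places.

Let H be the event that the part has a fatigue crack. P(H) = 0.13, so P(¬H) = 0.87. With E the 'indication' result, P(E|H) = 0.972 and P(E|¬H) = 0.034.
P(E) = 0.972·0.13 + 0.034·0.87 = 0.12636 + 0.029580 = 0.15594.
By Bayes' theorem, P(H|E) = 0.12636 / 0.15594 = 0.810.

P(H | E) ≈ 0.810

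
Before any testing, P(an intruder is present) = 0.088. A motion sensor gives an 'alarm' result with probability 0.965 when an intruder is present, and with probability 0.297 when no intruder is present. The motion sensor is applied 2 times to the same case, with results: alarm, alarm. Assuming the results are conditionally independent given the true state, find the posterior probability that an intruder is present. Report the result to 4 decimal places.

With H the event that an intruder is present, the joint likelihood of the observed sequence is P(data|H) = 0.965·0.965 = 0.93122 and P(data|¬H) = 0.297·0.297 = 0.088209.
Bayes: P(H|data) = 0.088·0.93122 / (0.088·0.93122 + 0.912·0.088209) = 0.081948/0.16239 = 0.5046.

Posterior P(H) ≈ 0.5046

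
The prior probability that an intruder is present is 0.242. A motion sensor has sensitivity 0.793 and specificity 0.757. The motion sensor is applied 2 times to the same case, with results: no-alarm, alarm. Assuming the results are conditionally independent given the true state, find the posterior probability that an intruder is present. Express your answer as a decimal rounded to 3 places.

Posterior P(H) ≈ 0.222

With H the event that an intruder is present, the joint likelihood of the observed sequence is P(data|H) = 0.207·0.793 = 0.16415 and P(data|¬H) = 0.757·0.243 = 0.18395.
Bayes: P(H|data) = 0.242·0.16415 / (0.242·0.16415 + 0.758·0.18395) = 0.039725/0.17916 = 0.2217.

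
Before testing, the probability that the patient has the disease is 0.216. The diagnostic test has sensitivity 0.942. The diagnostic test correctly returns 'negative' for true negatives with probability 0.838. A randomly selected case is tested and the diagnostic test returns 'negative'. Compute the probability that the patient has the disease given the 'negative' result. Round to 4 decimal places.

Let H be the event that the patient has the disease. P(H) = 0.216, so P(¬H) = 0.784. With E the 'negative' result, P(E|H) = 0.058 and P(E|¬H) = 0.838.
P(E) = 0.058·0.216 + 0.838·0.784 = 0.012528 + 0.65699 = 0.66952.
By Bayes' theorem, P(H|E) = 0.012528 / 0.66952 = 0.0187.

P(H | E) ≈ 0.0187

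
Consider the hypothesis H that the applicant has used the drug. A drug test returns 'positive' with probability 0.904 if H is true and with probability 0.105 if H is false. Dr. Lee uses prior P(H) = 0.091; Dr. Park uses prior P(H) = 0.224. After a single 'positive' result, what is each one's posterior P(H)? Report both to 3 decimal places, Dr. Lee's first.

P('+'|H) = 0.904, P('+'|¬H) = 0.105.
Dr. Lee: numerator 0.904·0.091 = 0.082264; evidence = 0.082264+0.105·0.909 = 0.17771; posterior = 0.463.
Dr. Park: numerator 0.904·0.224 = 0.20250; evidence = 0.20250+0.105·0.776 = 0.28398; posterior = 0.713.

Dr. Lee: 0.463; Dr. Park: 0.713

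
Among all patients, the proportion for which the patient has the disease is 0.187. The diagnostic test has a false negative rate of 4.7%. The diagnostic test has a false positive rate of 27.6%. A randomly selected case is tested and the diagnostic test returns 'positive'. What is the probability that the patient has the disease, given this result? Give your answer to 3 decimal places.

Let H be the event that the patient has the disease. P(H) = 0.187, so P(¬H) = 0.813. With E the 'positive' result, P(E|H) = 0.953 and P(E|¬H) = 0.276.
P(E) = 0.953·0.187 + 0.276·0.813 = 0.17821 + 0.22439 = 0.40260.
By Bayes' theorem, P(H|E) = 0.17821 / 0.40260 = 0.443.

P(H | E) ≈ 0.443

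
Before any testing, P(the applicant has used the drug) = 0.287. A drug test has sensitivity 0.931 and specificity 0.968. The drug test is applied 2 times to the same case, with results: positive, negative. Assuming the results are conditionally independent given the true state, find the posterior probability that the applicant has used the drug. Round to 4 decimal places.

Posterior P(H) ≈ 0.4550

Let H be the event that the applicant has used the drug; start with P(H) = 0.287. P('positive'|H) = 0.931, P('positive'|¬H) = 0.032.
Update on result 1 ('positive'): P(H) ← 0.931·0.2870 / (0.931·0.2870 + 0.032·0.7130) = 0.26720/0.29001 = 0.9213.
Update on result 2 ('negative'): P(H) ← 0.069·0.9213 / (0.069·0.9213 + 0.968·0.0787) = 0.063572/0.13973 = 0.4550.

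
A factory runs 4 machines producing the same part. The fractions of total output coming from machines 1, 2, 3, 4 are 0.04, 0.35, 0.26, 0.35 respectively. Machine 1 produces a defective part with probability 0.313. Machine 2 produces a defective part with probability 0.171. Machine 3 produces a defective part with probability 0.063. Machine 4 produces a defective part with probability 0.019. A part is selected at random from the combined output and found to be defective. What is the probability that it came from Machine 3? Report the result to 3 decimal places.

Posterior probability ≈ 0.172

Tabulate prior·likelihood by source: [1] prior 0.04, lik 0.313, product 0.01252; [2] prior 0.35, lik 0.171, product 0.05985; [3] prior 0.26, lik 0.063, product 0.01638; [4] prior 0.35, lik 0.019, product 0.006650.
Normalizing constant = 0.095400; the posterior for Machine 3 is its product over the sum, 0.01638/0.095400 = 0.172.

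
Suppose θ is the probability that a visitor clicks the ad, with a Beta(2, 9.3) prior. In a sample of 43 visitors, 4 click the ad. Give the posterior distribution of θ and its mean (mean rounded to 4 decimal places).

Posterior: Beta(6, 48.3); mean ≈ 0.1105

Observing 4 successes and 39 failures updates Beta(2, 9.3) by adding the success and failure counts to the two shape parameters: α = 2+4 = 6, β = 9.3+39 = 48.3.
E[θ | data] = 6/(6+48.3) = 0.1105.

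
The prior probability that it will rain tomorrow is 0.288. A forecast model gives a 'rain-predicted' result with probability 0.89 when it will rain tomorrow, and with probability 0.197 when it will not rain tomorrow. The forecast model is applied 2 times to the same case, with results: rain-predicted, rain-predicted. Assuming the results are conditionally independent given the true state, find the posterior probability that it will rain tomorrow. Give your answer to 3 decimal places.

Posterior P(H) ≈ 0.892

Let H be the event that it will rain tomorrow; start with P(H) = 0.288. P('rain-predicted'|H) = 0.89, P('rain-predicted'|¬H) = 0.197.
Update on result 1 ('rain-predicted'): P(H) ← 0.89·0.2880 / (0.89·0.2880 + 0.197·0.7120) = 0.25632/0.39658 = 0.6463.
Update on result 2 ('rain-predicted'): P(H) ← 0.89·0.6463 / (0.89·0.6463 + 0.197·0.3537) = 0.57522/0.64490 = 0.8920.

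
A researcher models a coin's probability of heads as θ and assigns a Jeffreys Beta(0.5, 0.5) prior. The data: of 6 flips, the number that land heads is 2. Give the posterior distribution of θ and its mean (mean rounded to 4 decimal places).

Observing 2 successes and 4 failures updates Beta(0.5, 0.5) by adding the success and failure counts to the two shape parameters: α = 0.5+2 = 2.5, β = 0.5+4 = 4.5.
E[θ | data] = 2.5/(2.5+4.5) = 0.3571.

Posterior: Beta(2.5, 4.5); mean ≈ 0.3571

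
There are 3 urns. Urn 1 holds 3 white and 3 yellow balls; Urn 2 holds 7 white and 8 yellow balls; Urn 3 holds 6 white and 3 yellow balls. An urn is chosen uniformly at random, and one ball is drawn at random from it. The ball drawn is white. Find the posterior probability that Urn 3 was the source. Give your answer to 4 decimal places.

Posterior probability ≈ 0.4082

Tabulate prior·likelihood by source: [1] prior 0.333333, lik 0.5, product 0.1667; [2] prior 0.333333, lik 0.4667, product 0.1556; [3] prior 0.333333, lik 0.6667, product 0.2222.
Normalizing constant = 0.54444; the posterior for Urn 3 is its product over the sum, 0.2222/0.54444 = 0.4082.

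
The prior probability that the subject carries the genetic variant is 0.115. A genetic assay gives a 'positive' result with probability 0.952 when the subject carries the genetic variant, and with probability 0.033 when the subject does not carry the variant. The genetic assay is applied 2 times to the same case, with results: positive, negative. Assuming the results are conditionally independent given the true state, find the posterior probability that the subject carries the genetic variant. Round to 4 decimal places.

Posterior P(H) ≈ 0.1569

Let H be the event that the subject carries the genetic variant; start with P(H) = 0.115. P('positive'|H) = 0.952, P('positive'|¬H) = 0.033.
Update on result 1 ('positive'): P(H) ← 0.952·0.1150 / (0.952·0.1150 + 0.033·0.8850) = 0.10948/0.13869 = 0.7894.
Update on result 2 ('negative'): P(H) ← 0.048·0.7894 / (0.048·0.7894 + 0.967·0.2106) = 0.037892/0.24153 = 0.1569.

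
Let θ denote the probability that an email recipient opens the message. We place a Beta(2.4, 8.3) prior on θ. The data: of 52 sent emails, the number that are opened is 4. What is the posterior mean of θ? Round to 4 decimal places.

Posterior mean ≈ 0.1021

The binomial likelihood is conjugate to the Beta prior: with 4 successes and 48 failures, the posterior is Beta(2.4+4, 8.3+48) = Beta(6.4, 56.3).
E[θ | data] = 6.4/(6.4+56.3) = 0.1021.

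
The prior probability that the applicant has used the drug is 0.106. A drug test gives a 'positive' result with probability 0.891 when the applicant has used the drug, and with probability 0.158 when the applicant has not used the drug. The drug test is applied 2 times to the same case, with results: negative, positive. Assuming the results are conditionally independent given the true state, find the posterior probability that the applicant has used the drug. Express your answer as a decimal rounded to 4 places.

Posterior P(H) ≈ 0.0797

Let H be the event that the applicant has used the drug; start with P(H) = 0.106. P('positive'|H) = 0.891, P('positive'|¬H) = 0.158.
Update on result 1 ('negative'): P(H) ← 0.109·0.1060 / (0.109·0.1060 + 0.842·0.8940) = 0.011554/0.76430 = 0.0151.
Update on result 2 ('positive'): P(H) ← 0.891·0.0151 / (0.891·0.0151 + 0.158·0.9849) = 0.013469/0.16908 = 0.0797.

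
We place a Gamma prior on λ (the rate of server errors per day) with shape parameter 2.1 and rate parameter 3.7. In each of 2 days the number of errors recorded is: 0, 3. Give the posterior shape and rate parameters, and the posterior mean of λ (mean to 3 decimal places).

Posterior: Gamma(shape=5.1, rate=5.7); mean ≈ 0.895

Total count ∑xᵢ = 3 over n = 2 days.
Gamma is conjugate to the Poisson likelihood: posterior is Gamma(shape = 2.1+3 = 5.1, rate = 3.7+2 = 5.7).
E[λ | data] = 5.1/5.7 = 0.895.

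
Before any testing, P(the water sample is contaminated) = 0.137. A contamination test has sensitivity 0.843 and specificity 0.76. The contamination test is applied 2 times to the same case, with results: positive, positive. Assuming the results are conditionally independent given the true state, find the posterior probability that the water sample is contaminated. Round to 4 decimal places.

With H the event that the water sample is contaminated, the joint likelihood of the observed sequence is P(data|H) = 0.843·0.843 = 0.71065 and P(data|¬H) = 0.24·0.24 = 0.057600.
Bayes: P(H|data) = 0.137·0.71065 / (0.137·0.71065 + 0.863·0.057600) = 0.097359/0.14707 = 0.6620.

Posterior P(H) ≈ 0.6620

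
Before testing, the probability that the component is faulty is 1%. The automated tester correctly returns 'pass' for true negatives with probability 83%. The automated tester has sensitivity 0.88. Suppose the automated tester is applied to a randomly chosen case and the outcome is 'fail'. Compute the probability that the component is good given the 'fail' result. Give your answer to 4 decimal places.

P(¬H | E) ≈ 0.9503

Let H be the event that the component is faulty. P(H) = 0.01, so P(¬H) = 0.99. With E the 'fail' result, P(E|H) = 0.88 and P(E|¬H) = 0.17.
P(E) = 0.88·0.01 + 0.17·0.99 = 0.0088000 + 0.16830 = 0.17710.
By Bayes' theorem, P(H|E) = 0.0088000 / 0.17710 = 0.0497. Hence P(¬H|E) = 1 − 0.0497 = 0.9503.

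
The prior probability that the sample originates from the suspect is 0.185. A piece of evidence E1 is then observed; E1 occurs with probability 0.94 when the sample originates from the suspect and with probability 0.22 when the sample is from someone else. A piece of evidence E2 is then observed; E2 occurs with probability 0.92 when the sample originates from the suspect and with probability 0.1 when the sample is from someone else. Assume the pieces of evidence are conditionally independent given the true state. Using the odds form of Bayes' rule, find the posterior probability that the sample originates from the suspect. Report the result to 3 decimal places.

Posterior probability ≈ 0.899

Prior odds = 0.185/(1−0.185) = 0.22699. In log-odds, ln(0.22699) = -1.4828.
Add log likelihood ratios: ln(4.2727) + ln(9.2000) = 3.6715.
Posterior log-odds = 2.1886, so posterior odds = exp(2.1886) = 8.9229. Converting, P(H|E) = 8.9229/9.9229 = 0.899.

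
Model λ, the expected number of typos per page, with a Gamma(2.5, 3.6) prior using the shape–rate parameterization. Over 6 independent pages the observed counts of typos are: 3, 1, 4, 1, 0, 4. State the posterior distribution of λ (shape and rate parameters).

The Poisson likelihood adds the total count to the shape and the number of exposure periods to the rate. Here ∑xᵢ = 13 and n = 6, so shape 2.5→15.5 and rate 3.6→9.6.

Posterior: Gamma(shape=15.5, rate=9.6)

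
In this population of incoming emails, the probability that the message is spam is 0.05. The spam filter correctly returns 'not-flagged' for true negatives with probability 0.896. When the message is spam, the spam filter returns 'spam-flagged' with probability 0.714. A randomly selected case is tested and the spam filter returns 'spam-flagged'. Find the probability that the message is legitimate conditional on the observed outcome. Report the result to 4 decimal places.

P(¬H | E) ≈ 0.7346

Let H be the event that the message is spam. P(H) = 0.05, so P(¬H) = 0.95. With E the 'spam-flagged' result, P(E|H) = 0.714 and P(E|¬H) = 0.104.
P(E) = 0.714·0.05 + 0.104·0.95 = 0.035700 + 0.098800 = 0.13450.
By Bayes' theorem, P(H|E) = 0.035700 / 0.13450 = 0.2654. Hence P(¬H|E) = 1 − 0.2654 = 0.7346.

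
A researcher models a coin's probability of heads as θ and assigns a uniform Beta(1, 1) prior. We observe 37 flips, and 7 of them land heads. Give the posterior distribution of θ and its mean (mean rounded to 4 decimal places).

Posterior: Beta(8, 31); mean ≈ 0.2051

The binomial likelihood is conjugate to the Beta prior: with 7 successes and 30 failures, the posterior is Beta(1+7, 1+30) = Beta(8, 31).
E[θ | data] = 8/(8+31) = 0.2051.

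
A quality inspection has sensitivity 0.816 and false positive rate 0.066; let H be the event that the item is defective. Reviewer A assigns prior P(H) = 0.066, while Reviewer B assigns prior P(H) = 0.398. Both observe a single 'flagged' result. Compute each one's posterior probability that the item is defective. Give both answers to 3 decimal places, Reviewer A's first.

Reviewer A: 0.466; Reviewer B: 0.891

P('+'|H) = 0.816, P('+'|¬H) = 0.066.
Reviewer A: numerator 0.816·0.066 = 0.053856; evidence = 0.053856+0.066·0.934 = 0.11550; posterior = 0.466.
Reviewer B: numerator 0.816·0.398 = 0.32477; evidence = 0.32477+0.066·0.602 = 0.36450; posterior = 0.891.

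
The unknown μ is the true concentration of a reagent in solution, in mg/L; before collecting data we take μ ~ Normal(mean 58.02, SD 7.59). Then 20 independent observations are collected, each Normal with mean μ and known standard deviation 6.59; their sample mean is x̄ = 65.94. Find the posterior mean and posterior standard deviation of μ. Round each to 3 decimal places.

With known σ, the Normal prior is conjugate. Weight on the data is w = (n/σ²)/(n/σ² + 1/τ₀²) = 0.460531/(0.460531+0.0173587) = 0.96368.
Posterior mean = w·x̄ + (1−w)·μ₀ = 0.96368·65.94 + 0.036324·58.02 = 65.652. Posterior variance = 1/(0.460531+0.0173587) = 2.09253, so SD = 1.447.

Posterior mean ≈ 65.652; posterior SD ≈ 1.447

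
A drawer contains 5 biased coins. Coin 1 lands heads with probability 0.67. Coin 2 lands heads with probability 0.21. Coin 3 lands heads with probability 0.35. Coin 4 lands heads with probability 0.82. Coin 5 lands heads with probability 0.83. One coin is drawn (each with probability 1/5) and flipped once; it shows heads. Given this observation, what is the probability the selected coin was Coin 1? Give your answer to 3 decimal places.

Tabulate prior·likelihood by source: [1] prior 0.2, lik 0.67, product 0.1340; [2] prior 0.2, lik 0.21, product 0.04200; [3] prior 0.2, lik 0.35, product 0.07000; [4] prior 0.2, lik 0.82, product 0.1640; [5] prior 0.2, lik 0.83, product 0.1660.
Normalizing constant = 0.57600; the posterior for Coin 1 is its product over the sum, 0.1340/0.57600 = 0.233.

Posterior probability ≈ 0.233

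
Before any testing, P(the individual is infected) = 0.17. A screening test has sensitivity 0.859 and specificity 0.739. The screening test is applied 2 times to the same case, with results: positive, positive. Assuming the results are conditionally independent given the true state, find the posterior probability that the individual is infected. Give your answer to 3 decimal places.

Posterior P(H) ≈ 0.689

With H the event that the individual is infected, the joint likelihood of the observed sequence is P(data|H) = 0.859·0.859 = 0.73788 and P(data|¬H) = 0.261·0.261 = 0.068121.
Bayes: P(H|data) = 0.17·0.73788 / (0.17·0.73788 + 0.83·0.068121) = 0.12544/0.18198 = 0.6893.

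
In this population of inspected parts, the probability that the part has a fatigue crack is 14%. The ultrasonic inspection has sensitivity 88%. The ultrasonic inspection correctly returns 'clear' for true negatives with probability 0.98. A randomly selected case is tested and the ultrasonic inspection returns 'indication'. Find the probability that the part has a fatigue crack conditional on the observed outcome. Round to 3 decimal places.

P(H | E) ≈ 0.877

Write H for 'the part has a fatigue crack'. Prior odds H:¬H = 0.14/0.86 = 0.16279. For the 'indication' outcome, the likelihood ratio is 0.88/0.02 = 44.000.
Posterior odds = 0.16279 × 44.000 = 7.1628, so P(H|E) = 7.1628/(1+7.1628) = 0.877.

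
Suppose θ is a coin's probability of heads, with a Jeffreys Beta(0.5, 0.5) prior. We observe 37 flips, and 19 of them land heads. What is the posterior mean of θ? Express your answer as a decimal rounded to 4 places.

Posterior mean ≈ 0.5132

Observing 19 successes and 18 failures updates Beta(0.5, 0.5) by adding the success and failure counts to the two shape parameters: α = 0.5+19 = 19.5, β = 0.5+18 = 18.5.
Posterior mean = α/(α+β) = 19.5/38 = 0.5132.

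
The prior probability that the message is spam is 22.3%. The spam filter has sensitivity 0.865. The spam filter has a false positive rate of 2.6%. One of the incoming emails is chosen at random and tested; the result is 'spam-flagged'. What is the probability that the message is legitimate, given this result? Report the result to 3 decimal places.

P(¬H | E) ≈ 0.095

Write H for 'the message is spam'. Prior odds H:¬H = 0.223/0.777 = 0.28700. For the 'spam-flagged' outcome, the likelihood ratio is 0.865/0.026 = 33.269.
Posterior odds = 0.28700 × 33.269 = 9.5483, so P(H|E) = 9.5483/(1+9.5483) = 0.905. Then P(¬H|E) = 1 − 0.905 = 0.095.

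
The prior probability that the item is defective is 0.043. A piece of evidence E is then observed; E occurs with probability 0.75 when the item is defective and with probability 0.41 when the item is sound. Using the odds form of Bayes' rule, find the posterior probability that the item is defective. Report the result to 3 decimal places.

Posterior probability ≈ 0.076

Prior odds = 0.043/(1−0.043) = 0.044932. In log-odds, ln(0.044932) = -3.1026.
Add log likelihood ratio: ln(1.8293) = 0.60392.
Posterior log-odds = -2.4987, so posterior odds = exp(-2.4987) = 0.082193. Converting, P(H|E) = 0.082193/1.0822 = 0.076.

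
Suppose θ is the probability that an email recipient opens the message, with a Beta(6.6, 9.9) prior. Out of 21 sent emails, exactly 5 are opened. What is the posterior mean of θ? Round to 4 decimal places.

Observing 5 successes and 16 failures updates Beta(6.6, 9.9) by adding the success and failure counts to the two shape parameters: α = 6.6+5 = 11.6, β = 9.9+16 = 25.9.
E[θ | data] = 11.6/(11.6+25.9) = 0.3093.

Posterior mean ≈ 0.3093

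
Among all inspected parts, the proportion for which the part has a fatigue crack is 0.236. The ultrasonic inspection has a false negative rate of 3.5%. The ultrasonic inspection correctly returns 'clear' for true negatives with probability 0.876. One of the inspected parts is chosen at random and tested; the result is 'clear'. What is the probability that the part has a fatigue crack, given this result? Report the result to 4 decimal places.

P(H | E) ≈ 0.0122

Write H for 'the part has a fatigue crack'. Prior odds H:¬H = 0.236/0.764 = 0.30890. For the 'clear' outcome, the likelihood ratio is 0.035/0.876 = 0.039954.
Posterior odds = 0.30890 × 0.039954 = 0.012342, so P(H|E) = 0.012342/(1+0.012342) = 0.0122.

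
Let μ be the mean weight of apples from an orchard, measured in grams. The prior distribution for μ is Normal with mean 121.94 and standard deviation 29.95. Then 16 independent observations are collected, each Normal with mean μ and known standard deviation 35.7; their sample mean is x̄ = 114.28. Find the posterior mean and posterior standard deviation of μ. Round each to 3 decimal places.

Prior precision 1/τ₀² = 1/29.95² = 0.00111482; data precision n/σ² = 16/35.7² = 0.0125540.
Posterior precision = 0.00111482 + 0.0125540 = 0.0136689, giving posterior SD = 1/√0.0136689 = 8.553.
Posterior mean = (0.00111482·121.94 + 0.0125540·114.28) / 0.0136689 = 114.905.

Posterior mean ≈ 114.905; posterior SD ≈ 8.553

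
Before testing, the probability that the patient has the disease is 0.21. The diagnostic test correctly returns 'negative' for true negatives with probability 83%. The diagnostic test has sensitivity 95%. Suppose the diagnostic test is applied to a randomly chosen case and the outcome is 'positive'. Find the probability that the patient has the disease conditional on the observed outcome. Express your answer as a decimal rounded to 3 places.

Write H for 'the patient has the disease'. Prior odds H:¬H = 0.21/0.79 = 0.26582. For the 'positive' outcome, the likelihood ratio is 0.95/0.17 = 5.5882.
Posterior odds = 0.26582 × 5.5882 = 1.4855, so P(H|E) = 1.4855/(1+1.4855) = 0.598.

P(H | E) ≈ 0.598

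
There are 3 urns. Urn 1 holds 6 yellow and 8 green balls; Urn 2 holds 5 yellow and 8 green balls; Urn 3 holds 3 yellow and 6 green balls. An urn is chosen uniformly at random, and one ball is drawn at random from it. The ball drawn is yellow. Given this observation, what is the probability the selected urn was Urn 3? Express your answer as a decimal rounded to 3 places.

P(yellow|Urn 1) = 0.4286; P(yellow|Urn 2) = 0.3846; P(yellow|Urn 3) = 0.3333.
Prior × likelihood for each source: 0.333333·0.4286=0.1429, 0.333333·0.3846=0.1282, 0.333333·0.3333=0.1111. Summing gives P(yellow) = 0.38217.
P(Urn 3 | yellow) = 0.1111 / 0.38217 = 0.291.

Posterior probability ≈ 0.291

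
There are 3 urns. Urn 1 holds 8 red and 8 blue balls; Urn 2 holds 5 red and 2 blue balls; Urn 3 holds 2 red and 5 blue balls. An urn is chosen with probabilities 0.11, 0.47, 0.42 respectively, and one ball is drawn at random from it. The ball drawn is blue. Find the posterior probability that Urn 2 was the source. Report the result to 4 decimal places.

P(blue|Urn 1) = 0.5; P(blue|Urn 2) = 0.2857; P(blue|Urn 3) = 0.7143.
Prior × likelihood for each source: 0.11·0.5=0.05500, 0.47·0.2857=0.1343, 0.42·0.7143=0.3000. Summing gives P(blue) = 0.48929.
P(Urn 2 | blue) = 0.1343 / 0.48929 = 0.2745.

Posterior probability ≈ 0.2745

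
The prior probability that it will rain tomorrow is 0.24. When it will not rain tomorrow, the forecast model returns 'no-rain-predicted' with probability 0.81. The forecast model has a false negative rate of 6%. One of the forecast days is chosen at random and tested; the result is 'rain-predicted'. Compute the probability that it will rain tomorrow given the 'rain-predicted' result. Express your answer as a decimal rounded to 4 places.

P(H | E) ≈ 0.6097

Write H for 'it will rain tomorrow'. Prior odds H:¬H = 0.24/0.76 = 0.31579. For the 'rain-predicted' outcome, the likelihood ratio is 0.94/0.19 = 4.9474.
Posterior odds = 0.31579 × 4.9474 = 1.5623, so P(H|E) = 1.5623/(1+1.5623) = 0.6097.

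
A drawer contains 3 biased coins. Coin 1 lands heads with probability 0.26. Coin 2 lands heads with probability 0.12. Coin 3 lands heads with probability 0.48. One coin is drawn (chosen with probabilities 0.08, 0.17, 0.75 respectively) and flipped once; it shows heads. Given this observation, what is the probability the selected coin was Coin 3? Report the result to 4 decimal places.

Posterior probability ≈ 0.8973

P(heads|C1) = 0.26; P(heads|C2) = 0.12; P(heads|C3) = 0.48.
Prior × likelihood for each source: 0.08·0.26=0.02080, 0.17·0.12=0.02040, 0.75·0.48=0.3600. Summing gives P(heads) = 0.40120.
P(Coin 3 | heads) = 0.3600 / 0.40120 = 0.8973.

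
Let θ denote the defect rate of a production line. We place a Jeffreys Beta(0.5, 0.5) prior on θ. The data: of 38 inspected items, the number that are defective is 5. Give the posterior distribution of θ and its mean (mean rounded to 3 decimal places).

Posterior: Beta(5.5, 33.5); mean ≈ 0.141

Observing 5 successes and 33 failures updates Beta(0.5, 0.5) by adding the success and failure counts to the two shape parameters: α = 0.5+5 = 5.5, β = 0.5+33 = 33.5.
Posterior mean = α/(α+β) = 5.5/39 = 0.141.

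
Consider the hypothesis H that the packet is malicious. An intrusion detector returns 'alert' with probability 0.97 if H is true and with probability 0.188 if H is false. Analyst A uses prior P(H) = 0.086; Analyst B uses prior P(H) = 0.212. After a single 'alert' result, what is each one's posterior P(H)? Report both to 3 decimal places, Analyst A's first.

P('+'|H) = 0.97, P('+'|¬H) = 0.188.
Analyst A: numerator 0.97·0.086 = 0.083420; evidence = 0.083420+0.188·0.914 = 0.25525; posterior = 0.327.
Analyst B: numerator 0.97·0.212 = 0.20564; evidence = 0.20564+0.188·0.788 = 0.35378; posterior = 0.581.

Analyst A: 0.327; Analyst B: 0.581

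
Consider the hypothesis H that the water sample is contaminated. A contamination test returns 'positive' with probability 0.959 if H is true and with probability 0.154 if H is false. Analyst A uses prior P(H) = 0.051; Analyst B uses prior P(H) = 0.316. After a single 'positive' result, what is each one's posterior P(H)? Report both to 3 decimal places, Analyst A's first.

Analyst A: 0.251; Analyst B: 0.742

The likelihood ratio for a 'positive' result is 0.959/0.154 = 6.2273.
Analyst A: prior odds 0.051/0.949 = 0.053741; posterior odds 0.33466; posterior probability 0.251.
Analyst B: prior odds 0.316/0.684 = 0.46199; posterior odds 2.8769; posterior probability 0.742.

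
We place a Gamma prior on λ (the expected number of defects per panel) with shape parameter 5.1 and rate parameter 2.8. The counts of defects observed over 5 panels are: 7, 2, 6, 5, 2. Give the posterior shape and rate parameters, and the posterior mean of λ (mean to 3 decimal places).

Posterior: Gamma(shape=27.1, rate=7.8); mean ≈ 3.474

The Poisson likelihood adds the total count to the shape and the number of exposure periods to the rate. Here ∑xᵢ = 22 and n = 5, so shape 5.1→27.1 and rate 2.8→7.8.
E[λ | data] = 27.1/7.8 = 3.474.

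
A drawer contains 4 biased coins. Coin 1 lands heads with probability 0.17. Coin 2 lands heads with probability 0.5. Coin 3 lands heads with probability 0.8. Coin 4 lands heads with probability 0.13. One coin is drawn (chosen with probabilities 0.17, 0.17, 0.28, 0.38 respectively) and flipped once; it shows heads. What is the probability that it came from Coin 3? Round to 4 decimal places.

Tabulate prior·likelihood by source: [1] prior 0.17, lik 0.17, product 0.02890; [2] prior 0.17, lik 0.5, product 0.08500; [3] prior 0.28, lik 0.8, product 0.2240; [4] prior 0.38, lik 0.13, product 0.04940.
Normalizing constant = 0.38730; the posterior for Coin 3 is its product over the sum, 0.2240/0.38730 = 0.5784.

Posterior probability ≈ 0.5784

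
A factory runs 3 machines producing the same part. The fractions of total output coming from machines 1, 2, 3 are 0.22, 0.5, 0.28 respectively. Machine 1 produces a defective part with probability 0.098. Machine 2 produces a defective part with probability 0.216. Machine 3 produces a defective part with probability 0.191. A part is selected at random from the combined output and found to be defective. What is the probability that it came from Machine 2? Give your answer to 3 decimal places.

Posterior probability ≈ 0.590

Tabulate prior·likelihood by source: [1] prior 0.22, lik 0.098, product 0.02156; [2] prior 0.5, lik 0.216, product 0.1080; [3] prior 0.28, lik 0.191, product 0.05348.
Normalizing constant = 0.18304; the posterior for Machine 2 is its product over the sum, 0.1080/0.18304 = 0.590.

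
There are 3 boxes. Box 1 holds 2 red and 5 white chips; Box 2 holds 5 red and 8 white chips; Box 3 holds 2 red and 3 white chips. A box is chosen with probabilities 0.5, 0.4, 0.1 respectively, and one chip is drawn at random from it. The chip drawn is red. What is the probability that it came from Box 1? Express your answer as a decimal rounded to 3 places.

Posterior probability ≈ 0.424

Tabulate prior·likelihood by source: [1] prior 0.5, lik 0.2857, product 0.1429; [2] prior 0.4, lik 0.3846, product 0.1538; [3] prior 0.1, lik 0.4, product 0.04000.
Normalizing constant = 0.33670; the posterior for Box 1 is its product over the sum, 0.1429/0.33670 = 0.424.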